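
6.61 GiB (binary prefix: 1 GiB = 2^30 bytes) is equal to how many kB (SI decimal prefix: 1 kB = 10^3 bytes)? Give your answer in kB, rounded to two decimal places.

7,097,433.46 kB

6.61 GiB = 6.61 × 2^30 bytes = 7,097,433,456.64 bytes
1 kB = 1,000 bytes
7,097,433,456.64 / 1,000 = 7,097,433.46 kB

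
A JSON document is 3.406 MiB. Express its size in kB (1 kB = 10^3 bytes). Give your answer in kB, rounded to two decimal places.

3,571.45 kB

3.406 MiB × 1,048,576 bytes/MiB = 3,571,449.856 bytes
1 kB = 1,000 bytes
3,571,449.856 / 1,000 = 3,571.45 kB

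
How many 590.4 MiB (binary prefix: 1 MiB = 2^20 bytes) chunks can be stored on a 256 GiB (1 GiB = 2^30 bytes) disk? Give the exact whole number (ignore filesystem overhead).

Capacity: 256 GiB = 274,877,906,944 bytes
Per item: 590.4 MiB = 619,079,270.4 bytes
⌊274,877,906,944 / 619,079,270.4⌋ = 444

444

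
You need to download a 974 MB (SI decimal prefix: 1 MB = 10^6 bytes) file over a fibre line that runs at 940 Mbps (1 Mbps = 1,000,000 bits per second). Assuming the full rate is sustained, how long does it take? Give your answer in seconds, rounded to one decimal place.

8.3 seconds

974 MB = 974,000,000 bytes = 7,792,000,000 bits
940 Mbps = 940,000,000 bits/s
time = 7,792,000,000 / 940,000,000 = 8.3 s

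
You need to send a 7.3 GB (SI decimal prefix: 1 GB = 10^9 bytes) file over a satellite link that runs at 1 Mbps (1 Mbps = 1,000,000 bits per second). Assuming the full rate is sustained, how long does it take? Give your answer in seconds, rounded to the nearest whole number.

7.3 GB = 7,300,000,000 bytes = 58,400,000,000 bits
1 Mbps = 1,000,000 bits/s
time = 58,400,000,000 / 1,000,000 = 58,400 s

58,400 seconds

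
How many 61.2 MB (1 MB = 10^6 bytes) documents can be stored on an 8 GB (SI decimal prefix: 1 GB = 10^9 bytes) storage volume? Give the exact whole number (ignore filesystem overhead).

130

Capacity: 8 GB = 8,000,000,000 bytes
Per item: 61.2 MB = 61,200,000 bytes
⌊8,000,000,000 / 61,200,000⌋ = 130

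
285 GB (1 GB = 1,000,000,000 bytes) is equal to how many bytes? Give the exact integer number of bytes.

285 × 1,000,000,000 = 285,000,000,000 bytes  (1 GB = 10^9 bytes)

285,000,000,000 bytes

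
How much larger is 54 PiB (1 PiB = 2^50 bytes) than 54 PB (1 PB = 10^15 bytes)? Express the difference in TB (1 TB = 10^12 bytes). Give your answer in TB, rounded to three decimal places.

6,798.595 TB

54 PiB = 54 × 1,125,899,906,842,624 = 60,798,594,969,501,696 bytes
54 PB = 54 × 1,000,000,000,000,000 = 54,000,000,000,000,000 bytes
difference = 6,798,594,969,501,696 bytes
6,798,594,969,501,696 / 1,000,000,000,000 = 6,798.595 TB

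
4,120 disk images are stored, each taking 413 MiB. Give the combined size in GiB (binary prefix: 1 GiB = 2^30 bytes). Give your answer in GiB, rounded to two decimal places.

Total = 4,120 × 413 MiB = 1,701,560 MiB
= 1,701,560 × 1,048,576 bytes = 1,784,214,978,560 bytes
1 GiB = 1,073,741,824 bytes
1,784,214,978,560 / 1,073,741,824 = 1,661.68 GiB

1,661.68 GiB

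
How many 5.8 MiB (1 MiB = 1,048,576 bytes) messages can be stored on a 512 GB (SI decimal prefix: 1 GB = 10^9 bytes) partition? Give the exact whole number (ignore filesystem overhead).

84,186

Capacity: 512 GB = 512,000,000,000 bytes
Per item: 5.8 MiB = 6,081,740.8 bytes
⌊512,000,000,000 / 6,081,740.8⌋ = 84,186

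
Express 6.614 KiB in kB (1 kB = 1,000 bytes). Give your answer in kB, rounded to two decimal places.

6.77 kB

6.614 KiB × 1,024 bytes/KiB = 6,772.736 bytes
1 kB = 1,000 bytes
6,772.736 / 1,000 = 6.77 kB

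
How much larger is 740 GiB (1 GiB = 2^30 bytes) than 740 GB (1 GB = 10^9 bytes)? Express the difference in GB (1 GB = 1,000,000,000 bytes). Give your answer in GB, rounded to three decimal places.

54.569 GB

740 GiB = 740 × 1,073,741,824 = 794,568,949,760 bytes
740 GB = 740 × 1,000,000,000 = 740,000,000,000 bytes
difference = 54,568,949,760 bytes
54,568,949,760 / 1,000,000,000 = 54.569 GB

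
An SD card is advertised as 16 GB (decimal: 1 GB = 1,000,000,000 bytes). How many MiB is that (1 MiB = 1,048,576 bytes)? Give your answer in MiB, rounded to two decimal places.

16 GB × 1,000,000,000 bytes/GB = 16,000,000,000 bytes
1 MiB = 1,048,576 bytes
16,000,000,000 / 1,048,576 = 15,258.79 MiB

15,258.79 MiB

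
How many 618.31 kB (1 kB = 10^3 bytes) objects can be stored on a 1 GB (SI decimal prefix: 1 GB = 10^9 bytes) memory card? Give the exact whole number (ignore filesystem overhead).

Capacity: 1 GB = 1,000,000,000 bytes
Per item: 618.31 kB = 618,310 bytes
⌊1,000,000,000 / 618,310⌋ = 1,617

1,617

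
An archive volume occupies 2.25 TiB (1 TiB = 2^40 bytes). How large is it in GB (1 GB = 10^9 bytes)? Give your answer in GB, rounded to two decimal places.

2,473.90 GB

2.25 TiB = 2.25 × 2^40 bytes = 2,473,901,162,496 bytes
1 GB = 10^9 bytes = 1,000,000,000 bytes
2,473,901,162,496 / 1,000,000,000 = 2,473.90 GB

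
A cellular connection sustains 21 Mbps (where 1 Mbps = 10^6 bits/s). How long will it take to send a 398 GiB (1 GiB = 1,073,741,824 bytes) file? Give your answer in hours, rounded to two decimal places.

45.22 hours

398 GiB = 427,349,245,952 bytes = 3,418,793,967,616 bits
21 Mbps = 21,000,000 bits/s
time = 3,418,793,967,616 / 21,000,000 = 162,799.7127 s
162,799.7127 s / 3600 = 45.22 hours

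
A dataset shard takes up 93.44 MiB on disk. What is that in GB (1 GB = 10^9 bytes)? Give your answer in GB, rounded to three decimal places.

93.44 MiB × 1,048,576 bytes/MiB = 97,978,941.44 bytes
1 GB = 1,000,000,000 bytes
97,978,941.44 / 1,000,000,000 = 0.098 GB

0.098 GB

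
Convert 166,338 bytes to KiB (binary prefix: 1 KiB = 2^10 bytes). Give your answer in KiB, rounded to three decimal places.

166,338 bytes given.
1 KiB = 2^10 bytes = 1,024 bytes
166,338 / 1,024 = 162.439 KiB

162.439 KiB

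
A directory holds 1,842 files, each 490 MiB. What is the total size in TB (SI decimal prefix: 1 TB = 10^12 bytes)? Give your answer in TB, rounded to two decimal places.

0.95 TB

Total = 1,842 × 490 MiB = 902,580 MiB
= 902,580 × 1,048,576 bytes = 946,423,726,080 bytes
1 TB = 1,000,000,000,000 bytes
946,423,726,080 / 1,000,000,000,000 = 0.95 TB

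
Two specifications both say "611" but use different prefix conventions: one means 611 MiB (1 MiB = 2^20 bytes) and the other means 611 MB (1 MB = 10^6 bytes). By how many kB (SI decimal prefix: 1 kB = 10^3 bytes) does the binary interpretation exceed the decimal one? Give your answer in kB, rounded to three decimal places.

29,679.936 kB

611 MiB = 611 × 1,048,576 = 640,679,936 bytes
611 MB = 611 × 1,000,000 = 611,000,000 bytes
difference = 29,679,936 bytes
29,679,936 / 1,000 = 29,679.936 kB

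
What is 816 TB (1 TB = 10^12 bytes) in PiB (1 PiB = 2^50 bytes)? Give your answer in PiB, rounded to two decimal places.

816 TB = 816 × 10^12 bytes = 816,000,000,000,000 bytes
1 PiB = 1,125,899,906,842,624 bytes
816,000,000,000,000 / 1,125,899,906,842,624 = 0.72 PiB

0.72 PiB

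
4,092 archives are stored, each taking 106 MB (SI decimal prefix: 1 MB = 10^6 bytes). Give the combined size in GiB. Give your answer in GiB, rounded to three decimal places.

403.963 GiB

Total = 4,092 × 106 MB = 433,752 MB
= 433,752 × 1,000,000 bytes = 433,752,000,000 bytes
1 GiB = 1,073,741,824 bytes
433,752,000,000 / 1,073,741,824 = 403.963 GiB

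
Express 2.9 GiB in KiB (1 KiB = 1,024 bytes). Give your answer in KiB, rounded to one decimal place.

3,040,870.4 KiB

2.9 GiB = 2.9 × 2^30 bytes = 3,113,851,289.6 bytes
1 KiB = 1,024 bytes
3,113,851,289.6 / 1,024 = 3,040,870.4 KiB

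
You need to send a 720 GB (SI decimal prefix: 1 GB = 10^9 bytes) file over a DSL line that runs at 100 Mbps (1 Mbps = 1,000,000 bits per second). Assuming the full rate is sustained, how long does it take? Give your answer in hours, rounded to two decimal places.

720 GB = 720,000,000,000 bytes = 5,760,000,000,000 bits
100 Mbps = 100,000,000 bits/s
time = 5,760,000,000,000 / 100,000,000 = 57,600.0000 s
57,600.0000 s / 3600 = 16.00 hours

16.00 hours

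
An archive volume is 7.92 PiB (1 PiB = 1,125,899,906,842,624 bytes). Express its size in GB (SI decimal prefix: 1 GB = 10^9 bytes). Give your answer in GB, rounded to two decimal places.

7.92 PiB = 7.92 × 2^50 bytes = 8,917,127,262,193,582.08 bytes
1 GB = 10^9 bytes = 1,000,000,000 bytes
8,917,127,262,193,582.08 / 1,000,000,000 = 8,917,127.26 GB

8,917,127.26 GB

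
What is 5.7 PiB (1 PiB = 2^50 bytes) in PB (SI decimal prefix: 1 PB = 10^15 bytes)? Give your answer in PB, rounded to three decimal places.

5.7 PiB × 1,125,899,906,842,624 bytes/PiB = 6,417,629,469,002,956.8 bytes
1 PB = 10^15 bytes = 1,000,000,000,000,000 bytes
6,417,629,469,002,956.8 / 1,000,000,000,000,000 = 6.418 PB

6.418 PB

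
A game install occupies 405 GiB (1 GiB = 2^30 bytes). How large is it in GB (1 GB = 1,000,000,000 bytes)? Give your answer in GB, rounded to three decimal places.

434.865 GB

405 GiB = 405 × 2^30 bytes = 434,865,438,720 bytes
1 GB = 1,000,000,000 bytes
434,865,438,720 / 1,000,000,000 = 434.865 GB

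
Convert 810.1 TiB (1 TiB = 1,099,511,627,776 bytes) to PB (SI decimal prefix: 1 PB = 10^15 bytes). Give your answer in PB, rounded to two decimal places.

0.89 PB

810.1 TiB = 810.1 × 2^40 bytes = 890,714,369,661,337.6 bytes
1 PB = 1,000,000,000,000,000 bytes
890,714,369,661,337.6 / 1,000,000,000,000,000 = 0.89 PB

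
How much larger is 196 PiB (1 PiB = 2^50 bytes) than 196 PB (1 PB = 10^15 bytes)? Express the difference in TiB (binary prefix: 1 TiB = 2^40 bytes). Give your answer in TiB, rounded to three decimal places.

22,443.038 TiB

196 PiB = 196 × 1,125,899,906,842,624 = 220,676,381,741,154,304 bytes
196 PB = 196 × 1,000,000,000,000,000 = 196,000,000,000,000,000 bytes
difference = 24,676,381,741,154,304 bytes
24,676,381,741,154,304 / 1,099,511,627,776 = 22,443.038 TiB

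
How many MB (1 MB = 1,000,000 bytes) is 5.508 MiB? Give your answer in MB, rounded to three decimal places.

5.508 MiB = 5.508 × 2^20 bytes = 5,775,556.608 bytes
1 MB = 1,000,000 bytes
5,775,556.608 / 1,000,000 = 5.776 MB

5.776 MB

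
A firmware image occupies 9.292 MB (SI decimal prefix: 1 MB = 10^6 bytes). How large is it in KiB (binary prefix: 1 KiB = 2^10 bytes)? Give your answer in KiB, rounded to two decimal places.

9.292 MB = 9.292 × 10^6 bytes = 9,292,000 bytes
1 KiB = 1,024 bytes
9,292,000 / 1,024 = 9,074.22 KiB

9,074.22 KiB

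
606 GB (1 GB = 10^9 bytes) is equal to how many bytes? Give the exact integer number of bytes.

606,000,000,000 bytes

606 × 1,000,000,000 = 606,000,000,000 bytes  (1 GB = 10^9 bytes)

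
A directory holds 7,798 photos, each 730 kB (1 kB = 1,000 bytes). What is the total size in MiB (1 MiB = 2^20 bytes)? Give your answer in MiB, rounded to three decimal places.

5,428.829 MiB

Total = 7,798 × 730 kB = 5,692,540 kB
= 5,692,540 × 1,000 bytes = 5,692,540,000 bytes
1 MiB = 1,048,576 bytes
5,692,540,000 / 1,048,576 = 5,428.829 MiB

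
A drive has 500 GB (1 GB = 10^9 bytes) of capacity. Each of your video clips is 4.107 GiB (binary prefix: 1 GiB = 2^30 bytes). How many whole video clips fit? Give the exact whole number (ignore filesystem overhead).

113

Capacity: 500 GB = 500,000,000,000 bytes
Per item: 4.107 GiB = 4,409,857,671.168 bytes
⌊500,000,000,000 / 4,409,857,671.168⌋ = 113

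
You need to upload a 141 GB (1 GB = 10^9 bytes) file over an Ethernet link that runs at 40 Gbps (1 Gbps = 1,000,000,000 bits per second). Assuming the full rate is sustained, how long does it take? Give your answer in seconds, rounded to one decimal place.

28.2 seconds

141 GB = 141,000,000,000 bytes = 1,128,000,000,000 bits
40 Gbps = 40,000,000,000 bits/s
time = 1,128,000,000,000 / 40,000,000,000 = 28.2 s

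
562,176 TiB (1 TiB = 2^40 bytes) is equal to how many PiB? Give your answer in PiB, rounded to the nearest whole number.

549 PiB

562,176 TiB × 1,099,511,627,776 bytes/TiB = 618,119,048,856,600,576 bytes
1 PiB = 1,125,899,906,842,624 bytes
618,119,048,856,600,576 / 1,125,899,906,842,624 = 549 PiB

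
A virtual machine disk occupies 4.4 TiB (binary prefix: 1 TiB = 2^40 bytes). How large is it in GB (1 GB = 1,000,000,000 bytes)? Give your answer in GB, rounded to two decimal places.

4,837.85 GB

4.4 TiB = 4.4 × 2^40 bytes = 4,837,851,162,214.4 bytes
1 GB = 1,000,000,000 bytes
4,837,851,162,214.4 / 1,000,000,000 = 4,837.85 GB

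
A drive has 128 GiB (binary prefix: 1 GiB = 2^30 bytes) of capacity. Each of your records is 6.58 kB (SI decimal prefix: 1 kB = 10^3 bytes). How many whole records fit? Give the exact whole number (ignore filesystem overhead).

Capacity: 128 GiB = 137,438,953,472 bytes
Per item: 6.58 kB = 6,580 bytes
⌊137,438,953,472 / 6,580⌋ = 20,887,378

20,887,378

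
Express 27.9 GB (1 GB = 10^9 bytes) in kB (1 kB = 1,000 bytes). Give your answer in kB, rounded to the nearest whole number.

27,900,000 kB

27.9 GB = 27.9 × 10^9 bytes = 27,900,000,000 bytes
1 kB = 1,000 bytes
27,900,000,000 / 1,000 = 27,900,000 kB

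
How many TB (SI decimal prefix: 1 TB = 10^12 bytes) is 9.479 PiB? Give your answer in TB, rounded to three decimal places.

10,672.405 TB

9.479 PiB × 1,125,899,906,842,624 bytes/PiB = 10,672,405,216,961,232.896 bytes
1 TB = 1,000,000,000,000 bytes
10,672,405,216,961,232.896 / 1,000,000,000,000 = 10,672.405 TB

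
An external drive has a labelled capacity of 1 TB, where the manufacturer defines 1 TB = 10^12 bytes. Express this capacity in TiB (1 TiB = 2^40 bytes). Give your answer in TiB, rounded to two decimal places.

0.91 TiB

1 TB = 1 × 10^12 bytes = 1,000,000,000,000 bytes
1 TiB = 1,099,511,627,776 bytes
1,000,000,000,000 / 1,099,511,627,776 = 0.91 TiB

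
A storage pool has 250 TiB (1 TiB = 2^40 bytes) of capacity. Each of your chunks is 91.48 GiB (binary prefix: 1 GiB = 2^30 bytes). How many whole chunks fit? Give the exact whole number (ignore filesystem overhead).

Capacity: 250 TiB = 274,877,906,944,000 bytes
Per item: 91.48 GiB = 98,225,902,059.52 bytes
⌊274,877,906,944,000 / 98,225,902,059.52⌋ = 2,798

2,798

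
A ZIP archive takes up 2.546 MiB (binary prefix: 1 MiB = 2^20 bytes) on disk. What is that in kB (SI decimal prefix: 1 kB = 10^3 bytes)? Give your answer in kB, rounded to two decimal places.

2,669.67 kB

2.546 MiB × 1,048,576 bytes/MiB = 2,669,674.496 bytes
1 kB = 1,000 bytes
2,669,674.496 / 1,000 = 2,669.67 kB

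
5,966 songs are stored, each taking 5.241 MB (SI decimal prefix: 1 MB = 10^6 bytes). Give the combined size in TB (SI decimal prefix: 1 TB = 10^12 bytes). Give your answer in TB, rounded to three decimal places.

Total = 5,966 × 5.241 MB = 31267.806 MB
= 31267.806 × 1,000,000 bytes = 31,267,806,000 bytes
1 TB = 1,000,000,000,000 bytes
31,267,806,000 / 1,000,000,000,000 = 0.031 TB

0.031 TB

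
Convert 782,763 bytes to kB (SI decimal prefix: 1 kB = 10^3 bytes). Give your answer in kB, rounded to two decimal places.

782,763 bytes given.
1 kB = 1,000 bytes
782,763 / 1,000 = 782.76 kB

782.76 kB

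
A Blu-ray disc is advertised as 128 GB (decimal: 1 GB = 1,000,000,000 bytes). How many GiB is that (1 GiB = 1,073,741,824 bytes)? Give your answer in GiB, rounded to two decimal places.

128 GB = 128 × 10^9 bytes = 128,000,000,000 bytes
1 GiB = 2^30 bytes = 1,073,741,824 bytes
128,000,000,000 / 1,073,741,824 = 119.21 GiB

119.21 GiB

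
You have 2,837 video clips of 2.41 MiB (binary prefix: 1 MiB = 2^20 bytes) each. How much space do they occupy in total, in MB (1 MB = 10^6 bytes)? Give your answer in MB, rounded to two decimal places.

7,169.29 MB

Total = 2,837 × 2.41 MiB = 6837.17 MiB
= 6837.17 × 1,048,576 bytes = 7,169,292,369.92 bytes
1 MB = 1,000,000 bytes
7,169,292,369.92 / 1,000,000 = 7,169.29 MB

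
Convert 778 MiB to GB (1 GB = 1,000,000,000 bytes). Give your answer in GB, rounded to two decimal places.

778 MiB = 778 × 2^20 bytes = 815,792,128 bytes
1 GB = 1,000,000,000 bytes
815,792,128 / 1,000,000,000 = 0.82 GB

0.82 GB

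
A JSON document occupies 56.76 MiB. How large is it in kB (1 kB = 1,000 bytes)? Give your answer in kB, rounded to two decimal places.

59,517.17 kB

56.76 MiB = 56.76 × 2^20 bytes = 59,517,173.76 bytes
1 kB = 1,000 bytes
59,517,173.76 / 1,000 = 59,517.17 kB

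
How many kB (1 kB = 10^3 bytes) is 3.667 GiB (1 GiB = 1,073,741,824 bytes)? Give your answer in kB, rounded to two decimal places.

3,937,411.27 kB

3.667 GiB = 3.667 × 2^30 bytes = 3,937,411,268.608 bytes
1 kB = 1,000 bytes
3,937,411,268.608 / 1,000 = 3,937,411.27 kB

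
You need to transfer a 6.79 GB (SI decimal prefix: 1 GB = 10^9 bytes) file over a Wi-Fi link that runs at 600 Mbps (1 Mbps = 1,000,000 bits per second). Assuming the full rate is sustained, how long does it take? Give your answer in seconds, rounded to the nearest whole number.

6.79 GB = 6,790,000,000 bytes = 54,320,000,000 bits
600 Mbps = 600,000,000 bits/s
time = 54,320,000,000 / 600,000,000 = 91 s

91 seconds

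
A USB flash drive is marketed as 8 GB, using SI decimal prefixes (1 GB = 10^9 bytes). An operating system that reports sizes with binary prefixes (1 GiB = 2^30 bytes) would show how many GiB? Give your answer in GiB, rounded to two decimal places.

8 GB × 1,000,000,000 bytes/GB = 8,000,000,000 bytes
1 GiB = 1,073,741,824 bytes
8,000,000,000 / 1,073,741,824 = 7.45 GiB

7.45 GiB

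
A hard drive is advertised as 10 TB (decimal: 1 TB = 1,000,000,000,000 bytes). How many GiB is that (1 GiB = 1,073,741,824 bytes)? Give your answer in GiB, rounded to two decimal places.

10 TB = 10 × 10^12 bytes = 10,000,000,000,000 bytes
1 GiB = 2^30 bytes = 1,073,741,824 bytes
10,000,000,000,000 / 1,073,741,824 = 9,313.23 GiB

9,313.23 GiB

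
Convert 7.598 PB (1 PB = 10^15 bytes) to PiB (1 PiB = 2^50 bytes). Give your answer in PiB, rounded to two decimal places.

6.75 PiB

7.598 PB = 7.598 × 10^15 bytes = 7,598,000,000,000,000 bytes
1 PiB = 1,125,899,906,842,624 bytes
7,598,000,000,000,000 / 1,125,899,906,842,624 = 6.75 PiB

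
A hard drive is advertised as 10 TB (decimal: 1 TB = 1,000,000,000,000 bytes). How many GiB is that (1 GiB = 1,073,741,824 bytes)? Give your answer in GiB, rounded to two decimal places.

9,313.23 GiB

10 TB = 10 × 10^12 bytes = 10,000,000,000,000 bytes
1 GiB = 2^30 bytes = 1,073,741,824 bytes
10,000,000,000,000 / 1,073,741,824 = 9,313.23 GiB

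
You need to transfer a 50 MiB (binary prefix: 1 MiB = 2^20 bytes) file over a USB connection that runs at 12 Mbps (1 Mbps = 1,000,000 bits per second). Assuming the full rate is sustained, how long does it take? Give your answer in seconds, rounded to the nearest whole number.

35 seconds

50 MiB = 52,428,800 bytes = 419,430,400 bits
12 Mbps = 12,000,000 bits/s
time = 419,430,400 / 12,000,000 = 35 s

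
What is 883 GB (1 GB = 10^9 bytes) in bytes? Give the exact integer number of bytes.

883,000,000,000 bytes

883 × 1,000,000,000 = 883,000,000,000 bytes  (1 GB = 10^9 bytes)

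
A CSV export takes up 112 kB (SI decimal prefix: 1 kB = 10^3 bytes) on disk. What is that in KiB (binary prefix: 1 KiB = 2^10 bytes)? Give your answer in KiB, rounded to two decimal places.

112 kB × 1,000 bytes/kB = 112,000 bytes
1 KiB = 2^10 bytes = 1,024 bytes
112,000 / 1,024 = 109.38 KiB

109.38 KiB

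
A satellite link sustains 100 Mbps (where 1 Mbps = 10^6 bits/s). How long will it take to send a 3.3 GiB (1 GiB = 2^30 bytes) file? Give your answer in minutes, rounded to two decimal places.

3.3 GiB = 3,543,348,019.2 bytes = 28,346,784,153.6 bits
100 Mbps = 100,000,000 bits/s
time = 28,346,784,153.6 / 100,000,000 = 283.468 s
283.468 s / 60 = 4.72 minutes

4.72 minutes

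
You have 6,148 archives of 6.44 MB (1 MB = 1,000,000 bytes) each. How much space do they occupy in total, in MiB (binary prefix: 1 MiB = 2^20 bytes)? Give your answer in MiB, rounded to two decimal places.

37,758.94 MiB

Total = 6,148 × 6.44 MB = 39593.12 MB
= 39593.12 × 1,000,000 bytes = 39,593,120,000 bytes
1 MiB = 1,048,576 bytes
39,593,120,000 / 1,048,576 = 37,758.94 MiB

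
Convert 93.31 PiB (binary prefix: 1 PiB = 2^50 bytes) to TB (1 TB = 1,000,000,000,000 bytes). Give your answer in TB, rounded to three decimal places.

105,057.720 TB

93.31 PiB = 93.31 × 2^50 bytes = 105,057,720,307,485,245.44 bytes
1 TB = 1,000,000,000,000 bytes
105,057,720,307,485,245.44 / 1,000,000,000,000 = 105,057.720 TB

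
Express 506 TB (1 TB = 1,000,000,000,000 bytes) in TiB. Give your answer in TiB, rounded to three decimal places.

460.204 TiB

506 TB × 1,000,000,000,000 bytes/TB = 506,000,000,000,000 bytes
1 TiB = 1,099,511,627,776 bytes
506,000,000,000,000 / 1,099,511,627,776 = 460.204 TiB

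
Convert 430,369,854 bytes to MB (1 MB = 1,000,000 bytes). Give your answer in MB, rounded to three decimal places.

430.370 MB

430,369,854 bytes given.
1 MB = 1,000,000 bytes
430,369,854 / 1,000,000 = 430.370 MB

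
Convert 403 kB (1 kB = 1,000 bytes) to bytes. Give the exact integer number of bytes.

403 × 1,000 = 403,000 bytes

403,000 bytes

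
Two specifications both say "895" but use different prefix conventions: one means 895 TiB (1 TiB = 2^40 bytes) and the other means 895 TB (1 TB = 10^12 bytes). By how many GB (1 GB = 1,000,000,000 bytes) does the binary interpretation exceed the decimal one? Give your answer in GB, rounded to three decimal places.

895 TiB = 895 × 1,099,511,627,776 = 984,062,906,859,520 bytes
895 TB = 895 × 1,000,000,000,000 = 895,000,000,000,000 bytes
difference = 89,062,906,859,520 bytes
89,062,906,859,520 / 1,000,000,000 = 89,062.907 GB

89,062.907 GB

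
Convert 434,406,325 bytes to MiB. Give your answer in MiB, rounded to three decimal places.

434,406,325 bytes given.
1 MiB = 1,048,576 bytes
434,406,325 / 1,048,576 = 414.282 MiB

414.282 MiB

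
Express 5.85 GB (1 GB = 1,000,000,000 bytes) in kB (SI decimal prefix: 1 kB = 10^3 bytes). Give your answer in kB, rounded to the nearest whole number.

5.85 GB × 1,000,000,000 bytes/GB = 5,850,000,000 bytes
1 kB = 1,000 bytes
5,850,000,000 / 1,000 = 5,850,000 kB

5,850,000 kB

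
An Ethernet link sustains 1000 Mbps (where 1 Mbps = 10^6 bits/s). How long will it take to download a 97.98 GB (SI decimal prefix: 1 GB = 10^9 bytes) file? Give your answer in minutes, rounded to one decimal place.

97.98 GB = 97,980,000,000 bytes = 783,840,000,000 bits
1000 Mbps = 1,000,000,000 bits/s
time = 783,840,000,000 / 1,000,000,000 = 783.84 s
783.84 s / 60 = 13.1 minutes

13.1 minutes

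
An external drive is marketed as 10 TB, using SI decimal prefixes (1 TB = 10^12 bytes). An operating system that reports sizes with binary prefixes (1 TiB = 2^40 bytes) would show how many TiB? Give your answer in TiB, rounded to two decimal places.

9.09 TiB

10 TB × 1,000,000,000,000 bytes/TB = 10,000,000,000,000 bytes
1 TiB = 1,099,511,627,776 bytes
10,000,000,000,000 / 1,099,511,627,776 = 9.09 TiB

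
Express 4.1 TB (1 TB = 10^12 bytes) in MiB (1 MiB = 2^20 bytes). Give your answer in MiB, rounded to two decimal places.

4.1 TB = 4.1 × 10^12 bytes = 4,100,000,000,000 bytes
1 MiB = 2^20 bytes = 1,048,576 bytes
4,100,000,000,000 / 1,048,576 = 3,910,064.70 MiB

3,910,064.70 MiB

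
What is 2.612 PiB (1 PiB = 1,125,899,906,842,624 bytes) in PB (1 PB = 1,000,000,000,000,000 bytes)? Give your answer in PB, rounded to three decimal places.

2.941 PB

2.612 PiB = 2.612 × 2^50 bytes = 2,940,850,556,672,933.888 bytes
1 PB = 1,000,000,000,000,000 bytes
2,940,850,556,672,933.888 / 1,000,000,000,000,000 = 2.941 PB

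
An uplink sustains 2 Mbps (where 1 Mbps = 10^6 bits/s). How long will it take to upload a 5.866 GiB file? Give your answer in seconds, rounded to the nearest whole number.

25,194 seconds

5.866 GiB = 6,298,569,539.584 bytes = 50,388,556,316.672 bits
2 Mbps = 2,000,000 bits/s
time = 50,388,556,316.672 / 2,000,000 = 25,194 s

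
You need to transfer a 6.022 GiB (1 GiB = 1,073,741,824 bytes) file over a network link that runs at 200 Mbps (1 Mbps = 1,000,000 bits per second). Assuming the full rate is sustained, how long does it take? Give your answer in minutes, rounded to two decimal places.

6.022 GiB = 6,466,073,264.128 bytes = 51,728,586,113.024 bits
200 Mbps = 200,000,000 bits/s
time = 51,728,586,113.024 / 200,000,000 = 258.643 s
258.643 s / 60 = 4.31 minutes

4.31 minutes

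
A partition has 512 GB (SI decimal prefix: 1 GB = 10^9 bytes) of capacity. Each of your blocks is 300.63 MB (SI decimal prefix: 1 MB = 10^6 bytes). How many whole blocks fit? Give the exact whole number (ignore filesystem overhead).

Capacity: 512 GB = 512,000,000,000 bytes
Per item: 300.63 MB = 300,630,000 bytes
⌊512,000,000,000 / 300,630,000⌋ = 1,703

1,703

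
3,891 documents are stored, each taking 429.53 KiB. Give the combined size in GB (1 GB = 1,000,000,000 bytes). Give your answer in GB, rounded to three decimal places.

Total = 3,891 × 429.53 KiB = 1671301.23 KiB
= 1671301.23 × 1,024 bytes = 1,711,412,459.52 bytes
1 GB = 1,000,000,000 bytes
1,711,412,459.52 / 1,000,000,000 = 1.711 GB

1.711 GB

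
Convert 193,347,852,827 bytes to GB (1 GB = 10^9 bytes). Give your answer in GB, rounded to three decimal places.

193.348 GB

193,347,852,827 bytes given.
1 GB = 1,000,000,000 bytes
193,347,852,827 / 1,000,000,000 = 193.348 GB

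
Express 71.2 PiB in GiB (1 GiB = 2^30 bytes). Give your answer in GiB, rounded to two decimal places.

74,658,611.20 GiB

71.2 PiB = 71.2 × 2^50 bytes = 80,164,073,367,194,828.8 bytes
1 GiB = 1,073,741,824 bytes
80,164,073,367,194,828.8 / 1,073,741,824 = 74,658,611.20 GiB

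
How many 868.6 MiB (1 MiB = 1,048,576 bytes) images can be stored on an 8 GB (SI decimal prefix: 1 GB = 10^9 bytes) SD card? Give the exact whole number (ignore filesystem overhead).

Capacity: 8 GB = 8,000,000,000 bytes
Per item: 868.6 MiB = 910,793,113.6 bytes
⌊8,000,000,000 / 910,793,113.6⌋ = 8

8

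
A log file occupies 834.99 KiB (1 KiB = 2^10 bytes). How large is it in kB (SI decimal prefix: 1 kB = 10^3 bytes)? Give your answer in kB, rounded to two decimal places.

855.03 kB

834.99 KiB = 834.99 × 2^10 bytes = 855,029.76 bytes
1 kB = 1,000 bytes
855,029.76 / 1,000 = 855.03 kB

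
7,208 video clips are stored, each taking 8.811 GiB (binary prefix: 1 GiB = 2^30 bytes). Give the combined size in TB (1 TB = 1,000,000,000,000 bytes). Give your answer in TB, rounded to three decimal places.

Total = 7,208 × 8.811 GiB = 63509.688 GiB
= 63509.688 × 1,073,741,824 bytes = 68,193,008,234,790.912 bytes
1 TB = 1,000,000,000,000 bytes
68,193,008,234,790.912 / 1,000,000,000,000 = 68.193 TB

68.193 TB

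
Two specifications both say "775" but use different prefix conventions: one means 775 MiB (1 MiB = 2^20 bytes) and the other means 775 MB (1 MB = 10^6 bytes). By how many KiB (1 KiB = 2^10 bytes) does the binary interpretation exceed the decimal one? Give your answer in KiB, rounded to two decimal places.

775 MiB = 775 × 1,048,576 = 812,646,400 bytes
775 MB = 775 × 1,000,000 = 775,000,000 bytes
difference = 37,646,400 bytes
37,646,400 / 1,024 = 36,764.06 KiB

36,764.06 KiB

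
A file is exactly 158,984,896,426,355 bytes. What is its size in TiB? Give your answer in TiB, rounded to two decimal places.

144.60 TiB

158,984,896,426,355 bytes given.
1 TiB = 2^40 bytes = 1,099,511,627,776 bytes
158,984,896,426,355 / 1,099,511,627,776 = 144.60 TiB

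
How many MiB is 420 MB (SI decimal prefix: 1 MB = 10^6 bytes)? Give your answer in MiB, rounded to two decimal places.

400.54 MiB

420 MB = 420 × 10^6 bytes = 420,000,000 bytes
1 MiB = 2^20 bytes = 1,048,576 bytes
420,000,000 / 1,048,576 = 400.54 MiB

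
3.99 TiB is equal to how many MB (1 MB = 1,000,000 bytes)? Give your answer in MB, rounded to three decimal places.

3.99 TiB × 1,099,511,627,776 bytes/TiB = 4,387,051,394,826.24 bytes
1 MB = 1,000,000 bytes
4,387,051,394,826.24 / 1,000,000 = 4,387,051.395 MB

4,387,051.395 MB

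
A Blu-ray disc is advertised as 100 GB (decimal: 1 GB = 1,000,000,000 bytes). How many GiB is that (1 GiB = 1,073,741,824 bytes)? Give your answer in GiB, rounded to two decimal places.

100 GB × 1,000,000,000 bytes/GB = 100,000,000,000 bytes
1 GiB = 2^30 bytes = 1,073,741,824 bytes
100,000,000,000 / 1,073,741,824 = 93.13 GiB

93.13 GiB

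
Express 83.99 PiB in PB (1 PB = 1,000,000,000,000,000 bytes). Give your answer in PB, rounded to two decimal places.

83.99 PiB = 83.99 × 2^50 bytes = 94,564,333,175,711,989.76 bytes
1 PB = 10^15 bytes = 1,000,000,000,000,000 bytes
94,564,333,175,711,989.76 / 1,000,000,000,000,000 = 94.56 PB

94.56 PB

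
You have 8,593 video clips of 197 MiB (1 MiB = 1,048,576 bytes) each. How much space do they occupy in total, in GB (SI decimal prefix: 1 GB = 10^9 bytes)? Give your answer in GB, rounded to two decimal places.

1,775.05 GB

Total = 8,593 × 197 MiB = 1,692,821 MiB
= 1,692,821 × 1,048,576 bytes = 1,775,051,472,896 bytes
1 GB = 1,000,000,000 bytes
1,775,051,472,896 / 1,000,000,000 = 1,775.05 GB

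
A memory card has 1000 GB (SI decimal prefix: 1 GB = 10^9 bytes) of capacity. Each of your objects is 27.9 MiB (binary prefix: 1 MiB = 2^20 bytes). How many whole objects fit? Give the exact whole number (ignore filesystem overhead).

Capacity: 1000 GB = 1,000,000,000,000 bytes
Per item: 27.9 MiB = 29,255,270.4 bytes
⌊1,000,000,000,000 / 29,255,270.4⌋ = 34,181

34,181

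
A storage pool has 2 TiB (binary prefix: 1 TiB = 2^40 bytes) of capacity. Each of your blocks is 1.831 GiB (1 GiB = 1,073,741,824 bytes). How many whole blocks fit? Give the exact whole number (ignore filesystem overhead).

1,118

Capacity: 2 TiB = 2,199,023,255,552 bytes
Per item: 1.831 GiB = 1,966,021,279.744 bytes
⌊2,199,023,255,552 / 1,966,021,279.744⌋ = 1,118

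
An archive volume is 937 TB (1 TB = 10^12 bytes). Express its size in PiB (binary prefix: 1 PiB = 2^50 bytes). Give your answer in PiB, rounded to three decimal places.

937 TB = 937 × 10^12 bytes = 937,000,000,000,000 bytes
1 PiB = 1,125,899,906,842,624 bytes
937,000,000,000,000 / 1,125,899,906,842,624 = 0.832 PiB

0.832 PiB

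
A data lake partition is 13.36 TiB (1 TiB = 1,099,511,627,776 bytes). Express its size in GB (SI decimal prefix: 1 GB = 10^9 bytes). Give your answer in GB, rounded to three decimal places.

14,689.475 GB

13.36 TiB = 13.36 × 2^40 bytes = 14,689,475,347,087.36 bytes
1 GB = 1,000,000,000 bytes
14,689,475,347,087.36 / 1,000,000,000 = 14,689.475 GB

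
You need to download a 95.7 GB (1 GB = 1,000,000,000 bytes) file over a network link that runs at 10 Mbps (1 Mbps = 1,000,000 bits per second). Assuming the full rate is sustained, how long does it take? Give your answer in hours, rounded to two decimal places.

21.27 hours

95.7 GB = 95,700,000,000 bytes = 765,600,000,000 bits
10 Mbps = 10,000,000 bits/s
time = 765,600,000,000 / 10,000,000 = 76,560.0000 s
76,560.0000 s / 3600 = 21.27 hours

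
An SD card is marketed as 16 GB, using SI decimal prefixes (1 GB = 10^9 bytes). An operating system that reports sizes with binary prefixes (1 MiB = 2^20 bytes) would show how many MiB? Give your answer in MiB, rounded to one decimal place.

16 GB = 16 × 10^9 bytes = 16,000,000,000 bytes
1 MiB = 2^20 bytes = 1,048,576 bytes
16,000,000,000 / 1,048,576 = 15,258.8 MiB

15,258.8 MiB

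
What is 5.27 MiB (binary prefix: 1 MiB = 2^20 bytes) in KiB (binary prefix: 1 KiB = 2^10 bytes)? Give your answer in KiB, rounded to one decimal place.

5,396.5 KiB

5.27 MiB = 5.27 × 2^20 bytes = 5,525,995.52 bytes
1 KiB = 1,024 bytes
5,525,995.52 / 1,024 = 5,396.5 KiB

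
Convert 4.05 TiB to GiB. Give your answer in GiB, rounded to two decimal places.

4.05 TiB = 4.05 × 2^40 bytes = 4,453,022,092,492.8 bytes
1 GiB = 2^30 bytes = 1,073,741,824 bytes
4,453,022,092,492.8 / 1,073,741,824 = 4,147.20 GiB

4,147.20 GiB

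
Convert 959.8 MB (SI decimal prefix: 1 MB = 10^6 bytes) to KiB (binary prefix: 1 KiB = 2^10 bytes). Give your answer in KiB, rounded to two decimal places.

959.8 MB = 959.8 × 10^6 bytes = 959,800,000 bytes
1 KiB = 1,024 bytes
959,800,000 / 1,024 = 937,304.69 KiB

937,304.69 KiB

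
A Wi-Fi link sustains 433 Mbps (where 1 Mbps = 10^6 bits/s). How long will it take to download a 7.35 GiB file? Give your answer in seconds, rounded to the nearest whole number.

146 seconds

7.35 GiB = 7,892,002,406.4 bytes = 63,136,019,251.2 bits
433 Mbps = 433,000,000 bits/s
time = 63,136,019,251.2 / 433,000,000 = 146 s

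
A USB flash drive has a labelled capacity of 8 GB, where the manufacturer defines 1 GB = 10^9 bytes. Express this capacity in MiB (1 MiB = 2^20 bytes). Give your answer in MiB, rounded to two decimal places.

7,629.39 MiB

8 GB × 1,000,000,000 bytes/GB = 8,000,000,000 bytes
1 MiB = 2^20 bytes = 1,048,576 bytes
8,000,000,000 / 1,048,576 = 7,629.39 MiB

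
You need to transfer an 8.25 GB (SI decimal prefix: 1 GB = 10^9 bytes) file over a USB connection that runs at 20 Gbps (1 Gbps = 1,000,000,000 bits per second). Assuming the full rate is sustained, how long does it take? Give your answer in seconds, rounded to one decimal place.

3.3 seconds

8.25 GB = 8,250,000,000 bytes = 66,000,000,000 bits
20 Gbps = 20,000,000,000 bits/s
time = 66,000,000,000 / 20,000,000,000 = 3.3 s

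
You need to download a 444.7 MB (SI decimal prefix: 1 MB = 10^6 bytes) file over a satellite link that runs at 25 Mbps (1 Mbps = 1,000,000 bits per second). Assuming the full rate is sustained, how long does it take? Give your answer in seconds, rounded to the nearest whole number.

142 seconds

444.7 MB = 444,700,000 bytes = 3,557,600,000 bits
25 Mbps = 25,000,000 bits/s
time = 3,557,600,000 / 25,000,000 = 142 s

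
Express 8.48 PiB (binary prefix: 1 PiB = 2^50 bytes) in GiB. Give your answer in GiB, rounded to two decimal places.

8,891,924.48 GiB

8.48 PiB = 8.48 × 2^50 bytes = 9,547,631,210,025,451.52 bytes
1 GiB = 2^30 bytes = 1,073,741,824 bytes
9,547,631,210,025,451.52 / 1,073,741,824 = 8,891,924.48 GiB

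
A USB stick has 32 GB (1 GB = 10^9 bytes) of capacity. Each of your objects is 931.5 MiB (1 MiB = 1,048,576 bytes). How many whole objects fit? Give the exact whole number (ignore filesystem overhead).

Capacity: 32 GB = 32,000,000,000 bytes
Per item: 931.5 MiB = 976,748,544 bytes
⌊32,000,000,000 / 976,748,544⌋ = 32

32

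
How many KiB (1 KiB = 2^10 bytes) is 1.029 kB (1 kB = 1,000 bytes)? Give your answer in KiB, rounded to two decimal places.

1.00 KiB

1.029 kB = 1.029 × 10^3 bytes = 1,029 bytes
1 KiB = 2^10 bytes = 1,024 bytes
1,029 / 1,024 = 1.00 KiB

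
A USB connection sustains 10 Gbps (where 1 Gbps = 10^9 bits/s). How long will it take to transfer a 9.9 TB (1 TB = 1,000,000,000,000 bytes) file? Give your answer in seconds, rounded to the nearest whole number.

7,920 seconds

9.9 TB = 9,900,000,000,000 bytes = 79,200,000,000,000 bits
10 Gbps = 10,000,000,000 bits/s
time = 79,200,000,000,000 / 10,000,000,000 = 7,920 s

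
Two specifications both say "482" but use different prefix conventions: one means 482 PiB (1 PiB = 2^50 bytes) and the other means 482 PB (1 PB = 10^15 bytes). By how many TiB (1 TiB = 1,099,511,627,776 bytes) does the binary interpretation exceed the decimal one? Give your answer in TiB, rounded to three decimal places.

55,191.554 TiB

482 PiB = 482 × 1,125,899,906,842,624 = 542,683,755,098,144,768 bytes
482 PB = 482 × 1,000,000,000,000,000 = 482,000,000,000,000,000 bytes
difference = 60,683,755,098,144,768 bytes
60,683,755,098,144,768 / 1,099,511,627,776 = 55,191.554 TiB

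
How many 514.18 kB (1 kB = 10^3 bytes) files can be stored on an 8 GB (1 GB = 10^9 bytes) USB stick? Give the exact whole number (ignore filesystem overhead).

15,558

Capacity: 8 GB = 8,000,000,000 bytes
Per item: 514.18 kB = 514,180 bytes
⌊8,000,000,000 / 514,180⌋ = 15,558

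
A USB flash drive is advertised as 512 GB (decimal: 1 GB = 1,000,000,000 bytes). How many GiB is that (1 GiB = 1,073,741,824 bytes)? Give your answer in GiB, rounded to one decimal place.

476.8 GiB

512 GB = 512 × 10^9 bytes = 512,000,000,000 bytes
1 GiB = 1,073,741,824 bytes
512,000,000,000 / 1,073,741,824 = 476.8 GiB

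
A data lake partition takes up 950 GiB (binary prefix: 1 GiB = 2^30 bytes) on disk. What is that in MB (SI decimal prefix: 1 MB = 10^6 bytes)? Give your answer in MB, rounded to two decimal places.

950 GiB = 950 × 2^30 bytes = 1,020,054,732,800 bytes
1 MB = 1,000,000 bytes
1,020,054,732,800 / 1,000,000 = 1,020,054.73 MB

1,020,054.73 MB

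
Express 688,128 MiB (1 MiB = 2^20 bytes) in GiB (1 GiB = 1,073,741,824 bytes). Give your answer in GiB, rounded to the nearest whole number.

672 GiB

688,128 MiB × 1,048,576 bytes/MiB = 721,554,505,728 bytes
1 GiB = 1,073,741,824 bytes
721,554,505,728 / 1,073,741,824 = 672 GiB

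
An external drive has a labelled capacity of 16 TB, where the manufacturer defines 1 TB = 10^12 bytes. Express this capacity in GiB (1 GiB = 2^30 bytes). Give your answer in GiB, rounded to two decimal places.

16 TB = 16 × 10^12 bytes = 16,000,000,000,000 bytes
1 GiB = 1,073,741,824 bytes
16,000,000,000,000 / 1,073,741,824 = 14,901.16 GiB

14,901.16 GiB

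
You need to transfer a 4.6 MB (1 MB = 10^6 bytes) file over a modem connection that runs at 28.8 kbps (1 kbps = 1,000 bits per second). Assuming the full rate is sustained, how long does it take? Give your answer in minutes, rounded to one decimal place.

21.3 minutes

4.6 MB = 4,600,000 bytes = 36,800,000 bits
28.8 kbps = 28,800 bits/s
time = 36,800,000 / 28,800 = 1,277.78 s
1,277.78 s / 60 = 21.3 minutes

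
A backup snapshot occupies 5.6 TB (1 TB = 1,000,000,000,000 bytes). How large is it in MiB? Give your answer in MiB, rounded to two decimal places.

5.6 TB = 5.6 × 10^12 bytes = 5,600,000,000,000 bytes
1 MiB = 2^20 bytes = 1,048,576 bytes
5,600,000,000,000 / 1,048,576 = 5,340,576.17 MiB

5,340,576.17 MiB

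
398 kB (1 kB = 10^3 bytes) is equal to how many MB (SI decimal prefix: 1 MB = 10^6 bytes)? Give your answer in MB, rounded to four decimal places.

0.3980 MB

398 kB = 398 × 10^3 bytes = 398,000 bytes
1 MB = 1,000,000 bytes
398,000 / 1,000,000 = 0.3980 MB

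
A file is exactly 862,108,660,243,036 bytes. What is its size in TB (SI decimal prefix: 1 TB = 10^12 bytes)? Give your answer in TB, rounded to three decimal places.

862.109 TB

862,108,660,243,036 bytes given.
1 TB = 10^12 bytes = 1,000,000,000,000 bytes
862,108,660,243,036 / 1,000,000,000,000 = 862.109 TB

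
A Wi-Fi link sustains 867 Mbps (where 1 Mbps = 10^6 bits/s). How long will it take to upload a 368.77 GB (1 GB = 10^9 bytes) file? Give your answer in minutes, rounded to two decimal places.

56.71 minutes

368.77 GB = 368,770,000,000 bytes = 2,950,160,000,000 bits
867 Mbps = 867,000,000 bits/s
time = 2,950,160,000,000 / 867,000,000 = 3,402.722 s
3,402.722 s / 60 = 56.71 minutes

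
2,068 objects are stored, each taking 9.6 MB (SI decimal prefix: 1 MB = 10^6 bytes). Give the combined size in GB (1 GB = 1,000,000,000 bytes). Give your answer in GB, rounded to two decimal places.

19.85 GB

Total = 2,068 × 9.6 MB = 19852.8 MB
= 19852.8 × 1,000,000 bytes = 19,852,800,000 bytes
1 GB = 1,000,000,000 bytes
19,852,800,000 / 1,000,000,000 = 19.85 GB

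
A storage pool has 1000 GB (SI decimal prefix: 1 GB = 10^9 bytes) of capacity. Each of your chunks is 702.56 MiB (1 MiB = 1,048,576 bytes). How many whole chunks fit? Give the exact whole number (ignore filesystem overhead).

1,357

Capacity: 1000 GB = 1,000,000,000,000 bytes
Per item: 702.56 MiB = 736,687,554.56 bytes
⌊1,000,000,000,000 / 736,687,554.56⌋ = 1,357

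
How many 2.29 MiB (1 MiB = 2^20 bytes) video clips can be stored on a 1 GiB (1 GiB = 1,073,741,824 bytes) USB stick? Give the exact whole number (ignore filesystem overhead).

Capacity: 1 GiB = 1,073,741,824 bytes
Per item: 2.29 MiB = 2,401,239.04 bytes
⌊1,073,741,824 / 2,401,239.04⌋ = 447

447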